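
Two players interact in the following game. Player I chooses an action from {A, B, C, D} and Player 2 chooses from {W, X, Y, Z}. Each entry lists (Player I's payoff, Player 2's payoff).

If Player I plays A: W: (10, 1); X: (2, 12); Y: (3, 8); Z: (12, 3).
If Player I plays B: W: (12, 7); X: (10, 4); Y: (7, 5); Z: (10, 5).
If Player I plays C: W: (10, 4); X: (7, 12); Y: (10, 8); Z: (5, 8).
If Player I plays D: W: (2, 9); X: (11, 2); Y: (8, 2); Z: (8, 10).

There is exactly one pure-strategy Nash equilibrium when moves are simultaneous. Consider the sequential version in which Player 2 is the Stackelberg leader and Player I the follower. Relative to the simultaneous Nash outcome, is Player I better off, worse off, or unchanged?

worse off

Player I best-responds to each possible Player 2 move:
- W → Player I plays B (best of 10, 12, 10, 2); Player 2 gets 7.
- X → Player I plays D (best of 2, 10, 7, 11); Player 2 gets 2.
- Y → Player I plays C (best of 3, 7, 10, 8); Player 2 gets 8.
- Z → Player I plays A (best of 12, 10, 5, 8); Player 2 gets 3.
Maximizing over 7, 2, 8, 3, Player 2 chooses Y. Subgame-perfect outcome: (C, Y) with payoffs (10, 8).
Under simultaneous play:
Player I's best replies: W→B; X→D; Y→C; Z→A.
Player 2's best replies: A→X; B→W; C→X; D→Z.
Only (B, W) has each player best-responding; Nash payoffs (12, 7).
Player I earns 10 sequentially versus 12 at the Nash outcome: worse off.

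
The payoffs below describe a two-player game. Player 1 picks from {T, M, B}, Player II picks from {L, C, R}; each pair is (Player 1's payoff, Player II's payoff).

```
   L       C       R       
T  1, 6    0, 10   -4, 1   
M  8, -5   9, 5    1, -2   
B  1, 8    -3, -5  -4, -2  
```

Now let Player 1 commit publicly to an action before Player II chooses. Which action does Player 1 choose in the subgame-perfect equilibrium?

Work backward from Player II's decision.
- T: BR = C, leader payoff 0.
- M: BR = C, leader payoff 9.
- B: BR = L, leader payoff 1.
Among 0, 9, 1, the best is 9 at M. Subgame-perfect outcome: (M, C) with payoffs (9, 5).

M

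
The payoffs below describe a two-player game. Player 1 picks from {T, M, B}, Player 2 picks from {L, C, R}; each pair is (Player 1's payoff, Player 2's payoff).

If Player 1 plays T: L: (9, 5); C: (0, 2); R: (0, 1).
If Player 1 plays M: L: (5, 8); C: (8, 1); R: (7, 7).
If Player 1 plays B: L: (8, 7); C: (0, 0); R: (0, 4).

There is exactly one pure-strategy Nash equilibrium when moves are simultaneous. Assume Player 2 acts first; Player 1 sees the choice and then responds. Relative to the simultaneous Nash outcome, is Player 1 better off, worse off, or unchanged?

worse off

Work backward from Player 1's decision.
- L → Player 1 plays T (best of 9, 5, 8); Player 2 gets 5.
- C → Player 1 plays M (best of 0, 8, 0); Player 2 gets 1.
- R → Player 1 plays M (best of 0, 7, 0); Player 2 gets 7.
Player 2's induced payoffs are 5, 1, 7, so Player 2 commits to R. Subgame-perfect outcome: (M, R) with payoffs (7, 7).
For the simultaneous game, intersect best replies.
Player 1's best replies: L→T; C→M; R→M.
Player 2's best replies: T→L; M→L; B→L.
The unique mutual best reply is (T, L), giving (9, 5).
Player 1 earns 7 sequentially versus 9 at the Nash outcome: worse off.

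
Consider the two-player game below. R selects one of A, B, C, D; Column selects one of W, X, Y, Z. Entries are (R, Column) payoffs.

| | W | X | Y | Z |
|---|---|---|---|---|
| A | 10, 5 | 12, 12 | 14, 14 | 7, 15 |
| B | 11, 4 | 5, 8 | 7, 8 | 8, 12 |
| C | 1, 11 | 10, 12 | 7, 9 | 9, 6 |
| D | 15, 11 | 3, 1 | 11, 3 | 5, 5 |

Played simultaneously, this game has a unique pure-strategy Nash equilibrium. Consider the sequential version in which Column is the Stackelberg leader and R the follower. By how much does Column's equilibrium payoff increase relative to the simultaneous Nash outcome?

R best-responds to each possible Column move:
- W → R plays D (best of 10, 11, 1, 15); Column gets 11.
- X → R plays A (best of 12, 5, 10, 3); Column gets 12.
- Y → R plays A (best of 14, 7, 7, 11); Column gets 14.
- Z → R plays C (best of 7, 8, 9, 5); Column gets 6.
Among 11, 12, 14, 6, the best is 14 at Y. Subgame-perfect outcome: (A, Y) with payoffs (14, 14).
Now find the simultaneous Nash equilibrium.
R's best replies: W→D; X→A; Y→A; Z→C.
Column's best replies: A→Z; B→Z; C→X; D→W.
Only (D, W) has each player best-responding; Nash payoffs (15, 11).
Column's commitment gain: 14 − 11 = 3.

3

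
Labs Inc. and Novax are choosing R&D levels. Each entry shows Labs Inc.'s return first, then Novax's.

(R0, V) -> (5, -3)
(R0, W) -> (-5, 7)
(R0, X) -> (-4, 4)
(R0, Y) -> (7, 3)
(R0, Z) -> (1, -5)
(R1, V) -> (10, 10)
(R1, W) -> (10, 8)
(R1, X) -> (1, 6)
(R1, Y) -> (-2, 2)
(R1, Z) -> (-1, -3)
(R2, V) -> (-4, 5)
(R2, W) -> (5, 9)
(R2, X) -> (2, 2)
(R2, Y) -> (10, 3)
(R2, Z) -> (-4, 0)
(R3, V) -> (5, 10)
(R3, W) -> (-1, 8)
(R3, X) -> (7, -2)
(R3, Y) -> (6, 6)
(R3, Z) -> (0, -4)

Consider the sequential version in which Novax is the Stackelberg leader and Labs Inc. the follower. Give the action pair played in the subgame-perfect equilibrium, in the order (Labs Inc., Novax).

(R1, V)

Solve by backward induction (Novax leads).
- V: BR = R1, leader payoff 10.
- W: BR = R1, leader payoff 8.
- X: BR = R3, leader payoff -2.
- Y: BR = R2, leader payoff 3.
- Z: BR = R0, leader payoff -5.
Among 10, 8, -2, 3, -5, the best is 10 at V. Subgame-perfect outcome: (R1, V) with payoffs (10, 10).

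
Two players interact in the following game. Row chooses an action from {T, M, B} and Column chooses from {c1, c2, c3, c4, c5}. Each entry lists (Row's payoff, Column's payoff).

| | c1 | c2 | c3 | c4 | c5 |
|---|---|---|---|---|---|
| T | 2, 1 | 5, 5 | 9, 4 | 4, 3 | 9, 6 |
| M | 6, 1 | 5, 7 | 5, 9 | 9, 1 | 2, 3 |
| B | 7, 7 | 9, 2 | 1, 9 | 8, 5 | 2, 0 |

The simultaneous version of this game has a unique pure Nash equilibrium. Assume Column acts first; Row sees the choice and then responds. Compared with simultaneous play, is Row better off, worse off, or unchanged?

worse off

Backward induction with Column moving first.
- c1: BR = B, leader payoff 7.
- c2: BR = B, leader payoff 2.
- c3: BR = T, leader payoff 4.
- c4: BR = M, leader payoff 1.
- c5: BR = T, leader payoff 6.
Among 7, 2, 4, 1, 6, the best is 7 at c1. Subgame-perfect outcome: (B, c1) with payoffs (7, 7).
Under simultaneous play:
Row's best replies: c1→B; c2→B; c3→T; c4→M; c5→T.
Column's best replies: T→c5; M→c3; B→c3.
The unique mutual best reply is (T, c5), giving (9, 6).
Row earns 7 sequentially versus 9 at the Nash outcome: worse off.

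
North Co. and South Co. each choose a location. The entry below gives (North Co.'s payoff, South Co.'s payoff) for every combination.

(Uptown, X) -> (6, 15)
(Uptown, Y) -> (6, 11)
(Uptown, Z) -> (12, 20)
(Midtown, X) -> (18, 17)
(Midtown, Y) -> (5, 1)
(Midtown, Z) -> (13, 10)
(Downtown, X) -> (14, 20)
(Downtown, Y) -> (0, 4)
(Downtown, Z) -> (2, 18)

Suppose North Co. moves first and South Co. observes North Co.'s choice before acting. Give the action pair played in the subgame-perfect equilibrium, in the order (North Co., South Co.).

Work backward from South Co.'s decision.
- Uptown: South Co. compares 15, 11, 20 and picks Z; North Co. would get 12.
- Midtown: South Co. compares 17, 1, 10 and picks X; North Co. would get 18.
- Downtown: South Co. compares 20, 4, 18 and picks X; North Co. would get 14.
Maximizing over 12, 18, 14, North Co. chooses Midtown. Subgame-perfect outcome: (Midtown, X) with payoffs (18, 17).

(Midtown, X)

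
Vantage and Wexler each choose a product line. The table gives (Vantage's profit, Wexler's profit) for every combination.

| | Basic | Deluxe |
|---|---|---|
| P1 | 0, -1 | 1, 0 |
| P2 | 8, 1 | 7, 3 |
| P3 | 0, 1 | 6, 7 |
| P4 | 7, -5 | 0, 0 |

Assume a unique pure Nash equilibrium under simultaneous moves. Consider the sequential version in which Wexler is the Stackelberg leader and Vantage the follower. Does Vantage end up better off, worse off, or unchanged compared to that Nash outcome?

unchanged

Work backward from Vantage's decision.
- Basic → Vantage plays P2 (best of 0, 8, 0, 7); Wexler gets 1.
- Deluxe → Vantage plays P2 (best of 1, 7, 6, 0); Wexler gets 3.
Among 1, 3, the best is 3 at Deluxe. Subgame-perfect outcome: (P2, Deluxe) with payoffs (7, 3).
Under simultaneous play:
Vantage's best replies: Basic→P2; Deluxe→P2.
Wexler's best replies: P1→Deluxe; P2→Deluxe; P3→Deluxe; P4→Deluxe.
Only (P2, Deluxe) has each player best-responding; Nash payoffs (7, 3).
Vantage earns 7 sequentially versus 7 at the Nash outcome: unchanged.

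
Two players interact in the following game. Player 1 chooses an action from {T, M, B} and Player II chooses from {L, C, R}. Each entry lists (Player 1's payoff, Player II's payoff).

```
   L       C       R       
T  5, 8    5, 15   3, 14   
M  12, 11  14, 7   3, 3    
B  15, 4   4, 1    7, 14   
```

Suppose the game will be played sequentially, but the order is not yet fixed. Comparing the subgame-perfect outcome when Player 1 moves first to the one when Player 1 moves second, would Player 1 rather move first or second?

If Player 1 leads: Player II's best replies are T→C, M→L, B→R; Player 1's induced payoffs 5, 12, 7; outcome (M, L), payoffs (12, 11).
If Player II leads: Player 1's best replies are L→B, C→M, R→B; Player II's induced payoffs 4, 7, 14; outcome (B, R), payoffs (7, 14).
Player 1 gets 12 moving first and 7 moving second, so Player 1 prefers to move first.

first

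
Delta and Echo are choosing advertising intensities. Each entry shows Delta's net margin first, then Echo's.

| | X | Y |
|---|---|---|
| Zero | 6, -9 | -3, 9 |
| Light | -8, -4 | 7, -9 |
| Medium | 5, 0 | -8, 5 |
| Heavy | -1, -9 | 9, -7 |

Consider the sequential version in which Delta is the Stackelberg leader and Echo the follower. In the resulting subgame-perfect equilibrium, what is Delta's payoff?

Echo best-responds to each possible Delta move:
- Zero → Echo plays Y (best of -9, 9); Delta gets -3.
- Light → Echo plays X (best of -4, -9); Delta gets -8.
- Medium → Echo plays Y (best of 0, 5); Delta gets -8.
- Heavy → Echo plays Y (best of -9, -7); Delta gets 9.
Delta's induced payoffs are -3, -8, -8, 9, so Delta commits to Heavy. Subgame-perfect outcome: (Heavy, Y) with payoffs (9, -7).

9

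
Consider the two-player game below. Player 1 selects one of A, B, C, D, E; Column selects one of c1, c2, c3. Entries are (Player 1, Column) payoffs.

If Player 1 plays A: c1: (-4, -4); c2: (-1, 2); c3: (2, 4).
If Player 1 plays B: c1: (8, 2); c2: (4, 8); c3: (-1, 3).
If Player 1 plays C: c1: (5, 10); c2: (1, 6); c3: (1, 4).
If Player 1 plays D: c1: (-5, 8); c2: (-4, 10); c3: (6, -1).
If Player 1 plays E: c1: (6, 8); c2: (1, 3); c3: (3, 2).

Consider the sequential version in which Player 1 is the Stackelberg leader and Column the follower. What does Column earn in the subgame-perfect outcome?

Work backward from Column's decision.
- A: Column compares -4, 2, 4 and picks c3; Player 1 would get 2.
- B: Column compares 2, 8, 3 and picks c2; Player 1 would get 4.
- C: Column compares 10, 6, 4 and picks c1; Player 1 would get 5.
- D: Column compares 8, 10, -1 and picks c2; Player 1 would get -4.
- E: Column compares 8, 3, 2 and picks c1; Player 1 would get 6.
Among 2, 4, 5, -4, 6, the best is 6 at E. Subgame-perfect outcome: (E, c1) with payoffs (6, 8).

8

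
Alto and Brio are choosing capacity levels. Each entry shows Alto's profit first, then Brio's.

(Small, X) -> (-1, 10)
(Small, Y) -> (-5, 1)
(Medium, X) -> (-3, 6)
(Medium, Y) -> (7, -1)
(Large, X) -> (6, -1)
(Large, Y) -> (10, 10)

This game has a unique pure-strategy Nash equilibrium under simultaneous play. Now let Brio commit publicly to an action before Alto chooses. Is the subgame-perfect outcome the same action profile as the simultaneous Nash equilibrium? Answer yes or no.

Backward induction with Brio moving first.
- X → Alto plays Large (best of -1, -3, 6); Brio gets -1.
- Y → Alto plays Large (best of -5, 7, 10); Brio gets 10.
Maximizing over -1, 10, Brio chooses Y. Subgame-perfect outcome: (Large, Y) with payoffs (10, 10).
Now find the simultaneous Nash equilibrium.
Alto's best replies: X→Large; Y→Large.
Brio's best replies: Small→X; Medium→X; Large→Y.
The unique mutual best reply is (Large, Y), giving (10, 10).
Sequential outcome (Large, Y) coincides with the Nash profile (Large, Y).

yes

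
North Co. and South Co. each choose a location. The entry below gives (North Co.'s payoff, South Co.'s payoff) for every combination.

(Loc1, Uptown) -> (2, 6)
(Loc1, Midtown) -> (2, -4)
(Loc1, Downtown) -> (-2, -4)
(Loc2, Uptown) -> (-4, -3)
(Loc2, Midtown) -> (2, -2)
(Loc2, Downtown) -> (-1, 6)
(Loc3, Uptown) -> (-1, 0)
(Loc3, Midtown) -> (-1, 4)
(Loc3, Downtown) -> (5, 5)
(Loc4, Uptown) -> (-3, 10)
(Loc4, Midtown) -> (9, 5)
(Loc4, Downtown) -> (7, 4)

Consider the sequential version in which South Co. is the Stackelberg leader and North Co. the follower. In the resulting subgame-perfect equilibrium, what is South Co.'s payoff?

6

North Co. best-responds to each possible South Co. move:
- Uptown: BR = Loc1, leader payoff 6.
- Midtown: BR = Loc4, leader payoff 5.
- Downtown: BR = Loc4, leader payoff 4.
Maximizing over 6, 5, 4, South Co. chooses Uptown. Subgame-perfect outcome: (Loc1, Uptown) with payoffs (2, 6).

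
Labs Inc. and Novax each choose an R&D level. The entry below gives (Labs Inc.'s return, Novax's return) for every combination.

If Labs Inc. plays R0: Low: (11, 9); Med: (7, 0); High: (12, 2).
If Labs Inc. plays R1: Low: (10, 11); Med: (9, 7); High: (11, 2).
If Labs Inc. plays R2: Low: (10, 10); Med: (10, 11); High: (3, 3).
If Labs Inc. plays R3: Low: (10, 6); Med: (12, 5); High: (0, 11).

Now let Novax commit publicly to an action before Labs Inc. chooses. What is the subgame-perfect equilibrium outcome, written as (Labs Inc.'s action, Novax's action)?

Backward induction with Novax moving first.
- Low: BR = R0, leader payoff 9.
- Med: BR = R3, leader payoff 5.
- High: BR = R0, leader payoff 2.
Among 9, 5, 2, the best is 9 at Low. Subgame-perfect outcome: (R0, Low) with payoffs (11, 9).

(R0, Low)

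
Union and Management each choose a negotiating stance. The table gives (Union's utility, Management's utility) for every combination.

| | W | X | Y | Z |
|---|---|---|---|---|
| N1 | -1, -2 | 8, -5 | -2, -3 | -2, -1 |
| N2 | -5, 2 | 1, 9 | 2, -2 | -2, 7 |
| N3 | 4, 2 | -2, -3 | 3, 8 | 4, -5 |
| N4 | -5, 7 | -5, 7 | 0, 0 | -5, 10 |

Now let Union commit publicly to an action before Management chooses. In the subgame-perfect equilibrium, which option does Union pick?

Management best-responds to each possible Union move:
- N1: BR = Z, leader payoff -2.
- N2: BR = X, leader payoff 1.
- N3: BR = Y, leader payoff 3.
- N4: BR = Z, leader payoff -5.
Union's induced payoffs are -2, 1, 3, -5, so Union commits to N3. Subgame-perfect outcome: (N3, Y) with payoffs (3, 8).

N3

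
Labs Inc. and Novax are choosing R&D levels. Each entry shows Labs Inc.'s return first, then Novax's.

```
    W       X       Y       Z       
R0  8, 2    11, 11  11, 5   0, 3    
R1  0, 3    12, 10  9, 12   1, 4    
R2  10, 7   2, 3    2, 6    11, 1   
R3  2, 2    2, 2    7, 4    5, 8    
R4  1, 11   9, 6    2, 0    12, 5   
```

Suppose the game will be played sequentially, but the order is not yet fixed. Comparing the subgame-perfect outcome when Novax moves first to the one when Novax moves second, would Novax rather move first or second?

If Labs Inc. leads: Novax's best replies are R0→X, R1→Y, R2→W, R3→Z, R4→W; Labs Inc.'s induced payoffs 11, 9, 10, 5, 1; outcome (R0, X), payoffs (11, 11).
If Novax leads: Labs Inc.'s best replies are W→R2, X→R1, Y→R0, Z→R4; Novax's induced payoffs 7, 10, 5, 5; outcome (R1, X), payoffs (12, 10).
Novax gets 10 moving first and 11 moving second, so Novax prefers to move second.

second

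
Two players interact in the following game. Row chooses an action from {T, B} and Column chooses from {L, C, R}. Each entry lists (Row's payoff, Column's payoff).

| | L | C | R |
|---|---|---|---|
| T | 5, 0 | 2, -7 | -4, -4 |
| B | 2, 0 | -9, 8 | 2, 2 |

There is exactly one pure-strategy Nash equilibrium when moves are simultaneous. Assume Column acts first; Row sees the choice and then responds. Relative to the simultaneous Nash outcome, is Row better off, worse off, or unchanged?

Backward induction with Column moving first.
- L: BR = T, leader payoff 0.
- C: BR = T, leader payoff -7.
- R: BR = B, leader payoff 2.
Column's induced payoffs are 0, -7, 2, so Column commits to R. Subgame-perfect outcome: (B, R) with payoffs (2, 2).
Now find the simultaneous Nash equilibrium.
Row's best replies: L→T; C→T; R→B.
Column's best replies: T→L; B→C.
Only (T, L) has each player best-responding; Nash payoffs (5, 0).
Row earns 2 sequentially versus 5 at the Nash outcome: worse off.

worse off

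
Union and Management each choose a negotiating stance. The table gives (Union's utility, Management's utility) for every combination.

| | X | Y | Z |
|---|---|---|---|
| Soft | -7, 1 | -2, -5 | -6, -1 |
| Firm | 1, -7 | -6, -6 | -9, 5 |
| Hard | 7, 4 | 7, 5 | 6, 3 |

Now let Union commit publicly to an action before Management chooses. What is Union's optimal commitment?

Work backward from Management's decision.
- Soft → Management plays X (best of 1, -5, -1); Union gets -7.
- Firm → Management plays Z (best of -7, -6, 5); Union gets -9.
- Hard → Management plays Y (best of 4, 5, 3); Union gets 7.
Union's induced payoffs are -7, -9, 7, so Union commits to Hard. Subgame-perfect outcome: (Hard, Y) with payoffs (7, 5).

Hard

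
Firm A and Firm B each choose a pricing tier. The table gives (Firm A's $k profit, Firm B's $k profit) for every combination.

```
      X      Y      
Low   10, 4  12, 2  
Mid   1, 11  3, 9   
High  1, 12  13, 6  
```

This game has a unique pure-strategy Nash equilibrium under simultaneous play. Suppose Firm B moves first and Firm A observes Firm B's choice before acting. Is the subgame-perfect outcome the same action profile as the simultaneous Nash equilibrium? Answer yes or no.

Work backward from Firm A's decision.
- X: Firm A compares 10, 1, 1 and picks Low; Firm B would get 4.
- Y: Firm A compares 12, 3, 13 and picks High; Firm B would get 6.
Firm B's induced payoffs are 4, 6, so Firm B commits to Y. Subgame-perfect outcome: (High, Y) with payoffs (13, 6).
Under simultaneous play:
Firm A's best replies: X→Low; Y→High.
Firm B's best replies: Low→X; Mid→X; High→X.
The unique mutual best reply is (Low, X), giving (10, 4).
Sequential outcome (High, Y) differs from the Nash profile (Low, X).

no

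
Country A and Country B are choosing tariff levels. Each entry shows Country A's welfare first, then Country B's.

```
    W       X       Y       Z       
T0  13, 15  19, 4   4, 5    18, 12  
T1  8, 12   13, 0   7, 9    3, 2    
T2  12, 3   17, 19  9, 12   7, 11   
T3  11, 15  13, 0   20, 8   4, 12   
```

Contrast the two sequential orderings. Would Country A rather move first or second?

first

If Country A leads: Country B's best replies are T0→W, T1→W, T2→X, T3→W; Country A's induced payoffs 13, 8, 17, 11; outcome (T2, X), payoffs (17, 19).
If Country B leads: Country A's best replies are W→T0, X→T0, Y→T3, Z→T0; Country B's induced payoffs 15, 4, 8, 12; outcome (T0, W), payoffs (13, 15).
Country A gets 17 moving first and 13 moving second, so Country A prefers to move first.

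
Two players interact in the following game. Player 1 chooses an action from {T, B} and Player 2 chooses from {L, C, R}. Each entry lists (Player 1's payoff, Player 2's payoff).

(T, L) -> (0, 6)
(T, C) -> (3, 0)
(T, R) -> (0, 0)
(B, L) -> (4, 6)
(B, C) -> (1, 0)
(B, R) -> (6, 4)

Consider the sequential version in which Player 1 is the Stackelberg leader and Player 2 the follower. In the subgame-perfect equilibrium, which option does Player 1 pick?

B

Work backward from Player 2's decision.
- T: Player 2 compares 6, 0, 0 and picks L; Player 1 would get 0.
- B: Player 2 compares 6, 0, 4 and picks L; Player 1 would get 4.
Among 0, 4, the best is 4 at B. Subgame-perfect outcome: (B, L) with payoffs (4, 6).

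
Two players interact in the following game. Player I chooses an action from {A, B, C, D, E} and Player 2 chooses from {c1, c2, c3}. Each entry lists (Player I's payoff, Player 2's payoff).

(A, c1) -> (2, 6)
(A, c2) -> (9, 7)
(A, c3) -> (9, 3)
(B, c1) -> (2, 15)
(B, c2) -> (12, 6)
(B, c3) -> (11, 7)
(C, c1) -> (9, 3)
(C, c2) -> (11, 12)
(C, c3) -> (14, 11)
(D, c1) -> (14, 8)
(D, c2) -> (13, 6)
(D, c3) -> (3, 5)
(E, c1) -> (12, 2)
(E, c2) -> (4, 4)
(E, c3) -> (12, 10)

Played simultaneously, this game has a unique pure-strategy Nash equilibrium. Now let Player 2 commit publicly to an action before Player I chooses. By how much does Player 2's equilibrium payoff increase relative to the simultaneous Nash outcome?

Solve by backward induction (Player 2 leads).
- c1 → Player I plays D (best of 2, 2, 9, 14, 12); Player 2 gets 8.
- c2 → Player I plays D (best of 9, 12, 11, 13, 4); Player 2 gets 6.
- c3 → Player I plays C (best of 9, 11, 14, 3, 12); Player 2 gets 11.
Maximizing over 8, 6, 11, Player 2 chooses c3. Subgame-perfect outcome: (C, c3) with payoffs (14, 11).
Under simultaneous play:
Player I's best replies: c1→D; c2→D; c3→C.
Player 2's best replies: A→c2; B→c1; C→c2; D→c1; E→c3.
Only (D, c1) has each player best-responding; Nash payoffs (14, 8).
Player 2's commitment gain: 11 − 8 = 3.

3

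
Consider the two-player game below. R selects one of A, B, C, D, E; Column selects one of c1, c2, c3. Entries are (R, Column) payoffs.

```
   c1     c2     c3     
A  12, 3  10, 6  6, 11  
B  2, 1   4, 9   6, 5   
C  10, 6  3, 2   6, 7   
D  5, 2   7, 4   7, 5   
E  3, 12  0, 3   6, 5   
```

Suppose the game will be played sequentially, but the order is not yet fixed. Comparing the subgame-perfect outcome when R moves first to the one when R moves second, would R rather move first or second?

second

If R leads: Column's best replies are A→c3, B→c2, C→c3, D→c3, E→c1; R's induced payoffs 6, 4, 6, 7, 3; outcome (D, c3), payoffs (7, 5).
If Column leads: R's best replies are c1→A, c2→A, c3→D; Column's induced payoffs 3, 6, 5; outcome (A, c2), payoffs (10, 6).
R gets 7 moving first and 10 moving second, so R prefers to move second.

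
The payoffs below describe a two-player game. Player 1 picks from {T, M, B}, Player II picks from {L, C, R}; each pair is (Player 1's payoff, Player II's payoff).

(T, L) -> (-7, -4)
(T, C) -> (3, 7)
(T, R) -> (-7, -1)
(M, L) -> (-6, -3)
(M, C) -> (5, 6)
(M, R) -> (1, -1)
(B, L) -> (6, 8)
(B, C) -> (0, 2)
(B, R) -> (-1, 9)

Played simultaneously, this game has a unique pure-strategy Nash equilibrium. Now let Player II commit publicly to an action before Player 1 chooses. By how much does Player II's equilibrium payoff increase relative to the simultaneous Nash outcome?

Backward induction with Player II moving first.
- L: BR = B, leader payoff 8.
- C: BR = M, leader payoff 6.
- R: BR = M, leader payoff -1.
Maximizing over 8, 6, -1, Player II chooses L. Subgame-perfect outcome: (B, L) with payoffs (6, 8).
For the simultaneous game, intersect best replies.
Player 1's best replies: L→B; C→M; R→M.
Player II's best replies: T→C; M→C; B→R.
Only (M, C) has each player best-responding; Nash payoffs (5, 6).
Player II's commitment gain: 8 − 6 = 2.

2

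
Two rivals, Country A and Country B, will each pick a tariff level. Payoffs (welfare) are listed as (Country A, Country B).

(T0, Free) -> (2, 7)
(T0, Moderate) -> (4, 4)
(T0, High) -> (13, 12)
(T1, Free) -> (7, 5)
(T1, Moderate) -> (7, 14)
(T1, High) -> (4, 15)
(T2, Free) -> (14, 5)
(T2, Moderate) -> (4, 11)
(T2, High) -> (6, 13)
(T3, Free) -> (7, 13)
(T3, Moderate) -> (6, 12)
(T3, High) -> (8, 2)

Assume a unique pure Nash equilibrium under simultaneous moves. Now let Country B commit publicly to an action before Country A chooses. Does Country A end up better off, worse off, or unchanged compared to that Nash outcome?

worse off

Solve by backward induction (Country B leads).
- Free: Country A compares 2, 7, 14, 7 and picks T2; Country B would get 5.
- Moderate: Country A compares 4, 7, 4, 6 and picks T1; Country B would get 14.
- High: Country A compares 13, 4, 6, 8 and picks T0; Country B would get 12.
Among 5, 14, 12, the best is 14 at Moderate. Subgame-perfect outcome: (T1, Moderate) with payoffs (7, 14).
Now find the simultaneous Nash equilibrium.
Country A's best replies: Free→T2; Moderate→T1; High→T0.
Country B's best replies: T0→High; T1→High; T2→High; T3→Free.
The unique mutual best reply is (T0, High), giving (13, 12).
Country A earns 7 sequentially versus 13 at the Nash outcome: worse off.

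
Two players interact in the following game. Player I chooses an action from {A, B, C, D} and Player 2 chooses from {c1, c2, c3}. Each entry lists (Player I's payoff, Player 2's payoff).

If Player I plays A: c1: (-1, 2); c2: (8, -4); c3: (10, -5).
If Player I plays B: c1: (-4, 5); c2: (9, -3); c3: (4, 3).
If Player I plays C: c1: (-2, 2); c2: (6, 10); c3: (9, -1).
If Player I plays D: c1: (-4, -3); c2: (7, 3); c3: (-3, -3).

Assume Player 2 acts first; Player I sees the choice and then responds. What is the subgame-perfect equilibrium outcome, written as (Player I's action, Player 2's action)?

Player I best-responds to each possible Player 2 move:
- c1: Player I compares -1, -4, -2, -4 and picks A; Player 2 would get 2.
- c2: Player I compares 8, 9, 6, 7 and picks B; Player 2 would get -3.
- c3: Player I compares 10, 4, 9, -3 and picks A; Player 2 would get -5.
Among 2, -3, -5, the best is 2 at c1. Subgame-perfect outcome: (A, c1) with payoffs (-1, 2).

(A, c1)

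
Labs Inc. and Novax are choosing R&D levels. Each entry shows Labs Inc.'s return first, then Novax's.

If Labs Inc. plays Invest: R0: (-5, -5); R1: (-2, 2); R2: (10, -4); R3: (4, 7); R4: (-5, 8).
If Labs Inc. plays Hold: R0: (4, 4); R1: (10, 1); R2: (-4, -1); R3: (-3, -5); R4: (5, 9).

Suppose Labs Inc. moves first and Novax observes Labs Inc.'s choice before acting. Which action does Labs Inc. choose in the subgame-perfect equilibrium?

Solve by backward induction (Labs Inc. leads).
- Invest → Novax plays R4 (best of -5, 2, -4, 7, 8); Labs Inc. gets -5.
- Hold → Novax plays R4 (best of 4, 1, -1, -5, 9); Labs Inc. gets 5.
Maximizing over -5, 5, Labs Inc. chooses Hold. Subgame-perfect outcome: (Hold, R4) with payoffs (5, 9).

Hold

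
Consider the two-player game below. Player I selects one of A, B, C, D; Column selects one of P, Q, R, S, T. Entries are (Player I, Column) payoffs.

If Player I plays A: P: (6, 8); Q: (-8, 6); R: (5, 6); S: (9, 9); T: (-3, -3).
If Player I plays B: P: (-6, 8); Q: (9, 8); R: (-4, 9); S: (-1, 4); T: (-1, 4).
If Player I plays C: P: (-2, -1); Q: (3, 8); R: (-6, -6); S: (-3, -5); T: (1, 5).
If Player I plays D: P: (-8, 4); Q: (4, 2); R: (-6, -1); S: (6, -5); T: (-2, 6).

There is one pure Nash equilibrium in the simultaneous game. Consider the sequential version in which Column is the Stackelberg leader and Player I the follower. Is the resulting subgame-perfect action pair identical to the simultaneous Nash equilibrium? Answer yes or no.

Backward induction with Column moving first.
- P: BR = A, leader payoff 8.
- Q: BR = B, leader payoff 8.
- R: BR = A, leader payoff 6.
- S: BR = A, leader payoff 9.
- T: BR = C, leader payoff 5.
Among 8, 8, 6, 9, 5, the best is 9 at S. Subgame-perfect outcome: (A, S) with payoffs (9, 9).
Under simultaneous play:
Player I's best replies: P→A; Q→B; R→A; S→A; T→C.
Column's best replies: A→S; B→R; C→Q; D→T.
Only (A, S) has each player best-responding; Nash payoffs (9, 9).
Sequential outcome (A, S) coincides with the Nash profile (A, S).

yes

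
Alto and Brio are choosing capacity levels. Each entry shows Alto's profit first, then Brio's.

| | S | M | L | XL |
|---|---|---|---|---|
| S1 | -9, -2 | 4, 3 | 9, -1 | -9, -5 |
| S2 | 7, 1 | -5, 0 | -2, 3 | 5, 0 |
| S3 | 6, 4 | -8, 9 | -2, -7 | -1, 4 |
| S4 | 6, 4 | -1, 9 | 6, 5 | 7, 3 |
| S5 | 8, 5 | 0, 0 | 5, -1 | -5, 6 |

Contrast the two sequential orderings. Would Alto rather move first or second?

If Alto leads: Brio's best replies are S1→M, S2→L, S3→M, S4→M, S5→XL; Alto's induced payoffs 4, -2, -8, -1, -5; outcome (S1, M), payoffs (4, 3).
If Brio leads: Alto's best replies are S→S5, M→S1, L→S1, XL→S4; Brio's induced payoffs 5, 3, -1, 3; outcome (S5, S), payoffs (8, 5).
Alto gets 4 moving first and 8 moving second, so Alto prefers to move second.

second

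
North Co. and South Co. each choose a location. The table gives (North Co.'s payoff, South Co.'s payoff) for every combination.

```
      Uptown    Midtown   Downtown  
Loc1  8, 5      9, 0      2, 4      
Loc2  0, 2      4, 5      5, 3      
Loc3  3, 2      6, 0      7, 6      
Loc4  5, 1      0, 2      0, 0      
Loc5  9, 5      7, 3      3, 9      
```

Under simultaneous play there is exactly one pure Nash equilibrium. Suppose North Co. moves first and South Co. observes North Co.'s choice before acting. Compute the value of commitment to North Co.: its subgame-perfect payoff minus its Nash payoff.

1

Solve by backward induction (North Co. leads).
- Loc1 → South Co. plays Uptown (best of 5, 0, 4); North Co. gets 8.
- Loc2 → South Co. plays Midtown (best of 2, 5, 3); North Co. gets 4.
- Loc3 → South Co. plays Downtown (best of 2, 0, 6); North Co. gets 7.
- Loc4 → South Co. plays Midtown (best of 1, 2, 0); North Co. gets 0.
- Loc5 → South Co. plays Downtown (best of 5, 3, 9); North Co. gets 3.
North Co.'s induced payoffs are 8, 4, 7, 0, 3, so North Co. commits to Loc1. Subgame-perfect outcome: (Loc1, Uptown) with payoffs (8, 5).
Now find the simultaneous Nash equilibrium.
North Co.'s best replies: Uptown→Loc5; Midtown→Loc1; Downtown→Loc3.
South Co.'s best replies: Loc1→Uptown; Loc2→Midtown; Loc3→Downtown; Loc4→Midtown; Loc5→Downtown.
Only (Loc3, Downtown) has each player best-responding; Nash payoffs (7, 6).
North Co.'s commitment gain: 8 − 7 = 1.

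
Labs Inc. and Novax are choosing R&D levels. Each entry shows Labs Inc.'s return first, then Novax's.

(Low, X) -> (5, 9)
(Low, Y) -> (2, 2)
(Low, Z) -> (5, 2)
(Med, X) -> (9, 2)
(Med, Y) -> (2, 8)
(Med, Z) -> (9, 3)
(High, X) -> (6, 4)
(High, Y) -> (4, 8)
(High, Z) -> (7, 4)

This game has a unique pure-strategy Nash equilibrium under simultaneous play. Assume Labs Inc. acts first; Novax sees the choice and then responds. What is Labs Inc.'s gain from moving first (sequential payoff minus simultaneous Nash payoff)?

1

Backward induction with Labs Inc. moving first.
- Low: Novax compares 9, 2, 2 and picks X; Labs Inc. would get 5.
- Med: Novax compares 2, 8, 3 and picks Y; Labs Inc. would get 2.
- High: Novax compares 4, 8, 4 and picks Y; Labs Inc. would get 4.
Among 5, 2, 4, the best is 5 at Low. Subgame-perfect outcome: (Low, X) with payoffs (5, 9).
Under simultaneous play:
Labs Inc.'s best replies: X→Med; Y→High; Z→Med.
Novax's best replies: Low→X; Med→Y; High→Y.
Only (High, Y) has each player best-responding; Nash payoffs (4, 8).
Labs Inc.'s commitment gain: 5 − 4 = 1.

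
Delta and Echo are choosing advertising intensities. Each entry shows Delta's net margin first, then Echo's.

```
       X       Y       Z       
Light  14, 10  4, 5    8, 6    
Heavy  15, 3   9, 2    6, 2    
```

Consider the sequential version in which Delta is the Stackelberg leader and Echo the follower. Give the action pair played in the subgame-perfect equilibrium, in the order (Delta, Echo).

Work backward from Echo's decision.
- Light: Echo compares 10, 5, 6 and picks X; Delta would get 14.
- Heavy: Echo compares 3, 2, 2 and picks X; Delta would get 15.
Among 14, 15, the best is 15 at Heavy. Subgame-perfect outcome: (Heavy, X) with payoffs (15, 3).

(Heavy, X)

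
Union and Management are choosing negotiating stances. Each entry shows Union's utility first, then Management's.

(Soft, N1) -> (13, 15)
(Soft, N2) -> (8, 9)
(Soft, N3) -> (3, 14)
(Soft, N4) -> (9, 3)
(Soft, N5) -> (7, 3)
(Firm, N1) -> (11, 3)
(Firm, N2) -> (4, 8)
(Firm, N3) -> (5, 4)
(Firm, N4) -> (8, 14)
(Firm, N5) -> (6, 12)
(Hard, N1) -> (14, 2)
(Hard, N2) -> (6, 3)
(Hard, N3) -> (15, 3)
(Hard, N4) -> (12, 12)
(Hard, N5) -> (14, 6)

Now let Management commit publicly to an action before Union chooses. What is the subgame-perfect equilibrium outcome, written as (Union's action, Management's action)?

Solve by backward induction (Management leads).
- N1 → Union plays Hard (best of 13, 11, 14); Management gets 2.
- N2 → Union plays Soft (best of 8, 4, 6); Management gets 9.
- N3 → Union plays Hard (best of 3, 5, 15); Management gets 3.
- N4 → Union plays Hard (best of 9, 8, 12); Management gets 12.
- N5 → Union plays Hard (best of 7, 6, 14); Management gets 6.
Management's induced payoffs are 2, 9, 3, 12, 6, so Management commits to N4. Subgame-perfect outcome: (Hard, N4) with payoffs (12, 12).

(Hard, N4)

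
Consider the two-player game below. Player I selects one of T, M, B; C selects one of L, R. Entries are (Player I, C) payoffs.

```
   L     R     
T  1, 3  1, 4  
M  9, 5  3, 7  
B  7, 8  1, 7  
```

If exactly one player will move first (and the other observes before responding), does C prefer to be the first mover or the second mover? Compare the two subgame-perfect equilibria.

second

If Player I leads: C's best replies are T→R, M→R, B→L; Player I's induced payoffs 1, 3, 7; outcome (B, L), payoffs (7, 8).
If C leads: Player I's best replies are L→M, R→M; C's induced payoffs 5, 7; outcome (M, R), payoffs (3, 7).
C gets 7 moving first and 8 moving second, so C prefers to move second.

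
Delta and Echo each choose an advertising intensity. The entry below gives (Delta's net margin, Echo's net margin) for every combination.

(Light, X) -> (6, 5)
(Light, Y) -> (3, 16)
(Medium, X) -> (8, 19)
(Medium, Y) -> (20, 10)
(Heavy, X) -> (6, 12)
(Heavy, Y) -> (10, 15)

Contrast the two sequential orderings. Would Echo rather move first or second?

If Delta leads: Echo's best replies are Light→Y, Medium→X, Heavy→Y; Delta's induced payoffs 3, 8, 10; outcome (Heavy, Y), payoffs (10, 15).
If Echo leads: Delta's best replies are X→Medium, Y→Medium; Echo's induced payoffs 19, 10; outcome (Medium, X), payoffs (8, 19).
Echo gets 19 moving first and 15 moving second, so Echo prefers to move first.

first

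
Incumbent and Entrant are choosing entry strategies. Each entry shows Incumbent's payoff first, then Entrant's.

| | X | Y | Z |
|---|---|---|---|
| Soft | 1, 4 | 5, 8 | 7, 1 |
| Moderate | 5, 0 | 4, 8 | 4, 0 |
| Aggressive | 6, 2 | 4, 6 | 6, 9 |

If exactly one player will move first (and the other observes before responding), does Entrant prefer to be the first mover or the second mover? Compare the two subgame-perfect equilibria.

second

If Incumbent leads: Entrant's best replies are Soft→Y, Moderate→Y, Aggressive→Z; Incumbent's induced payoffs 5, 4, 6; outcome (Aggressive, Z), payoffs (6, 9).
If Entrant leads: Incumbent's best replies are X→Aggressive, Y→Soft, Z→Soft; Entrant's induced payoffs 2, 8, 1; outcome (Soft, Y), payoffs (5, 8).
Entrant gets 8 moving first and 9 moving second, so Entrant prefers to move second.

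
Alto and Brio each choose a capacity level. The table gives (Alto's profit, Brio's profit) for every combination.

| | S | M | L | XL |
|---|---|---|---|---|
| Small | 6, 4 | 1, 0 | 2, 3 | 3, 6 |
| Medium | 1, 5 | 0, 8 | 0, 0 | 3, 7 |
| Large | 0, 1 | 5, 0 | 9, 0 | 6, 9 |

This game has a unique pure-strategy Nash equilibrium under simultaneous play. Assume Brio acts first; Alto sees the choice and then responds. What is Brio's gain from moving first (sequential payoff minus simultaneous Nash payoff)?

0

Alto best-responds to each possible Brio move:
- S: Alto compares 6, 1, 0 and picks Small; Brio would get 4.
- M: Alto compares 1, 0, 5 and picks Large; Brio would get 0.
- L: Alto compares 2, 0, 9 and picks Large; Brio would get 0.
- XL: Alto compares 3, 3, 6 and picks Large; Brio would get 9.
Maximizing over 4, 0, 0, 9, Brio chooses XL. Subgame-perfect outcome: (Large, XL) with payoffs (6, 9).
Now find the simultaneous Nash equilibrium.
Alto's best replies: S→Small; M→Large; L→Large; XL→Large.
Brio's best replies: Small→XL; Medium→M; Large→XL.
The unique mutual best reply is (Large, XL), giving (6, 9).
Brio's commitment gain: 9 − 9 = 0.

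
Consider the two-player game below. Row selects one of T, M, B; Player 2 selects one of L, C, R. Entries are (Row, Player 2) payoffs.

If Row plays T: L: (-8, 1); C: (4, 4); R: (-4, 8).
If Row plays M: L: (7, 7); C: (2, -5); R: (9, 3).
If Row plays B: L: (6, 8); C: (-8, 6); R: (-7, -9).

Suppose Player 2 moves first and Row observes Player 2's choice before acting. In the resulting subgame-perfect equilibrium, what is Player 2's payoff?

Backward induction with Player 2 moving first.
- L → Row plays M (best of -8, 7, 6); Player 2 gets 7.
- C → Row plays T (best of 4, 2, -8); Player 2 gets 4.
- R → Row plays M (best of -4, 9, -7); Player 2 gets 3.
Among 7, 4, 3, the best is 7 at L. Subgame-perfect outcome: (M, L) with payoffs (7, 7).

7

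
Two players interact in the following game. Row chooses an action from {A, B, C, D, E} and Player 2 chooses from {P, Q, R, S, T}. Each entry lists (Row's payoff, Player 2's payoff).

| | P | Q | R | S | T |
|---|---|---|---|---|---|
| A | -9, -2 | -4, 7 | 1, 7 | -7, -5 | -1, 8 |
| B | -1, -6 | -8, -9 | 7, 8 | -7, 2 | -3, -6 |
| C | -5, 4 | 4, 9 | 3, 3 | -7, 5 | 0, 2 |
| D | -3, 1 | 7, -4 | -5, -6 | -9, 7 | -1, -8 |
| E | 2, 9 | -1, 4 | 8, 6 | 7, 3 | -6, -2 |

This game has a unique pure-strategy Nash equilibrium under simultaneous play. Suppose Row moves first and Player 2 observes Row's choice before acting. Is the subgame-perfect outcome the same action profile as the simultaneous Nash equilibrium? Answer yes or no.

no

Player 2 best-responds to each possible Row move:
- A: Player 2 compares -2, 7, 7, -5, 8 and picks T; Row would get -1.
- B: Player 2 compares -6, -9, 8, 2, -6 and picks R; Row would get 7.
- C: Player 2 compares 4, 9, 3, 5, 2 and picks Q; Row would get 4.
- D: Player 2 compares 1, -4, -6, 7, -8 and picks S; Row would get -9.
- E: Player 2 compares 9, 4, 6, 3, -2 and picks P; Row would get 2.
Row's induced payoffs are -1, 7, 4, -9, 2, so Row commits to B. Subgame-perfect outcome: (B, R) with payoffs (7, 8).
Under simultaneous play:
Row's best replies: P→E; Q→D; R→E; S→E; T→C.
Player 2's best replies: A→T; B→R; C→Q; D→S; E→P.
Only (E, P) has each player best-responding; Nash payoffs (2, 9).
Sequential outcome (B, R) differs from the Nash profile (E, P).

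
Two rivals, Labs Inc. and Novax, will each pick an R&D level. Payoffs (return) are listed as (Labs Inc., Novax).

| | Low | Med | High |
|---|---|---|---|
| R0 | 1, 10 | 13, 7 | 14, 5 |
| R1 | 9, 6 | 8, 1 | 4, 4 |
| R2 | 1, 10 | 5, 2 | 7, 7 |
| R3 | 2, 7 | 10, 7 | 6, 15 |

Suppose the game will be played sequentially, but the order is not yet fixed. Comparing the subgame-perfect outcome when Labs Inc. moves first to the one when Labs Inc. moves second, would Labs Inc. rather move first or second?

second

If Labs Inc. leads: Novax's best replies are R0→Low, R1→Low, R2→Low, R3→High; Labs Inc.'s induced payoffs 1, 9, 1, 6; outcome (R1, Low), payoffs (9, 6).
If Novax leads: Labs Inc.'s best replies are Low→R1, Med→R0, High→R0; Novax's induced payoffs 6, 7, 5; outcome (R0, Med), payoffs (13, 7).
Labs Inc. gets 9 moving first and 13 moving second, so Labs Inc. prefers to move second.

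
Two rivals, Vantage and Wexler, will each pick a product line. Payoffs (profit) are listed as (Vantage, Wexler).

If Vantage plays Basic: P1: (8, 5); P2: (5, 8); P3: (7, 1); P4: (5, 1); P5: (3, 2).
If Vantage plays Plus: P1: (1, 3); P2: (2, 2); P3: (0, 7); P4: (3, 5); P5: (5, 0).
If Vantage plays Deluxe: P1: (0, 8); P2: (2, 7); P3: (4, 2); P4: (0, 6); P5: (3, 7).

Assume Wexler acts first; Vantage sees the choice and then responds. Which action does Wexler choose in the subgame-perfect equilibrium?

P2

Solve by backward induction (Wexler leads).
- P1: Vantage compares 8, 1, 0 and picks Basic; Wexler would get 5.
- P2: Vantage compares 5, 2, 2 and picks Basic; Wexler would get 8.
- P3: Vantage compares 7, 0, 4 and picks Basic; Wexler would get 1.
- P4: Vantage compares 5, 3, 0 and picks Basic; Wexler would get 1.
- P5: Vantage compares 3, 5, 3 and picks Plus; Wexler would get 0.
Among 5, 8, 1, 1, 0, the best is 8 at P2. Subgame-perfect outcome: (Basic, P2) with payoffs (5, 8).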